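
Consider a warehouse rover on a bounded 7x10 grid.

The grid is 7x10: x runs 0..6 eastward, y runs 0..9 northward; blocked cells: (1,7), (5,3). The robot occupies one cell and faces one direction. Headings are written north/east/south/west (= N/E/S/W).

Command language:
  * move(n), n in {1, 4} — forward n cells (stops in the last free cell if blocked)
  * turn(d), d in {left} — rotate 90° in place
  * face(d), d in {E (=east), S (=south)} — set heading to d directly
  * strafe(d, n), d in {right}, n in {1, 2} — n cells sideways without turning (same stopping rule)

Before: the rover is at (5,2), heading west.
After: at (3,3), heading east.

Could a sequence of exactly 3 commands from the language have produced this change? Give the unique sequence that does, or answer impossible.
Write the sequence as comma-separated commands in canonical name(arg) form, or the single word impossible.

every 3-command combo misses the target.

impossible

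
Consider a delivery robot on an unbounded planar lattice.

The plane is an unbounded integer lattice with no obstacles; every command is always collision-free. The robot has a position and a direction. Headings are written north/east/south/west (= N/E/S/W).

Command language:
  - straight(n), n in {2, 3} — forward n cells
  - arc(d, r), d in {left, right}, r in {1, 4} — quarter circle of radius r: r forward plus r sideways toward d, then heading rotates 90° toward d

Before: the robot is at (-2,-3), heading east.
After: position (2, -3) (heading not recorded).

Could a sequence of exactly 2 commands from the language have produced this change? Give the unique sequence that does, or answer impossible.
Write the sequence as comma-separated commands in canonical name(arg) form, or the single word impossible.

initial: at (-2,-3), heading east
step 1 (straight(2)): at (0,-3), heading east
step 2 (straight(2)): at (2,-3), heading east
no rival 2-sequence matches.

straight(2), straight(2)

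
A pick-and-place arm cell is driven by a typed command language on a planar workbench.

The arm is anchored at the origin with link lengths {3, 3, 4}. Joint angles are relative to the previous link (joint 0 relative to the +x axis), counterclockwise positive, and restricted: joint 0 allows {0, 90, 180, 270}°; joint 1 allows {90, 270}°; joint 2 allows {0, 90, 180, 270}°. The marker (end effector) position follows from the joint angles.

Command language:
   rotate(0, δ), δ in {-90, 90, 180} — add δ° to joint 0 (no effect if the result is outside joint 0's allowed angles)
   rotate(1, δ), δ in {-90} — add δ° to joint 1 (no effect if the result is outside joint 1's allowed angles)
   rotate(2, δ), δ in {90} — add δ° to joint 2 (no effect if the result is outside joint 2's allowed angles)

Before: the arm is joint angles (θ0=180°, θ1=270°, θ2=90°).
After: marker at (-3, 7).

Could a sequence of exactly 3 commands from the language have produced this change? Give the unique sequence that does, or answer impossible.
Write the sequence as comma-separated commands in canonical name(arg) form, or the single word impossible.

initial: joint angles (θ0=180°, θ1=270°, θ2=90°)
1. rotate(2, 90) → joint angles (θ0=180°, θ1=270°, θ2=180°)
2. rotate(2, 90) → joint angles (θ0=180°, θ1=270°, θ2=270°)
3. rotate(2, 90) → joint angles (θ0=180°, θ1=270°, θ2=0°)
no other 3-command option fits: unique.

rotate(2, 90), rotate(2, 90), rotate(2, 90)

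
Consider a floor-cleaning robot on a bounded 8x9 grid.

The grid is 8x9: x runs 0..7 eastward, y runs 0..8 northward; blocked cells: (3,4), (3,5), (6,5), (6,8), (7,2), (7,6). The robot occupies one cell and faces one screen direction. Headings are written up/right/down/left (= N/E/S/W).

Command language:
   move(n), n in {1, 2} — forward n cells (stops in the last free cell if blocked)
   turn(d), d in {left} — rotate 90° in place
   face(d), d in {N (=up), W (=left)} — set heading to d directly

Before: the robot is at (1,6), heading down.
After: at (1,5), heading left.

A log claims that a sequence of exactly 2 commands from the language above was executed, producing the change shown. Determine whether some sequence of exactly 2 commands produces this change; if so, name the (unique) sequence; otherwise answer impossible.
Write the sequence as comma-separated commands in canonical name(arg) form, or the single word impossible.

move(1), face(W)

key: running face(W) before move(1) would end elsewhere — order is forced
start: at (1,6), heading down
t=1 move(1) ⇒ at (1,5), heading down
t=2 face(W) ⇒ at (1,5), heading left
no other 2-command option fits: unique.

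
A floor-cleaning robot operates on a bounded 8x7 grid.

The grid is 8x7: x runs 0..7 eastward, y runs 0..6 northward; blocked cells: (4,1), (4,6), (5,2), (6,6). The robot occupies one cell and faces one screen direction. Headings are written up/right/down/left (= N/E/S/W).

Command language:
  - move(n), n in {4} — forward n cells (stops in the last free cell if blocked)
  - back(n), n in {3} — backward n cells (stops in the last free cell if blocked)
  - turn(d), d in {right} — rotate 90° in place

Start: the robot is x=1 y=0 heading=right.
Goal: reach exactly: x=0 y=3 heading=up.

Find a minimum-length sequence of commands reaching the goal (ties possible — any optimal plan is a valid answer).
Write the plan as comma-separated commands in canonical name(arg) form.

back(3), turn(right), back(3), turn(right), turn(right)

begin: x=1 y=0 heading=right
[1] after back(3): x=0 y=0 heading=right
[2] after turn(right): x=0 y=0 heading=down
[3] after back(3): x=0 y=3 heading=down
[4] after turn(right): x=0 y=3 heading=left
[5] after turn(right): x=0 y=3 heading=up
no 4-step plan works, so 5 is optimal.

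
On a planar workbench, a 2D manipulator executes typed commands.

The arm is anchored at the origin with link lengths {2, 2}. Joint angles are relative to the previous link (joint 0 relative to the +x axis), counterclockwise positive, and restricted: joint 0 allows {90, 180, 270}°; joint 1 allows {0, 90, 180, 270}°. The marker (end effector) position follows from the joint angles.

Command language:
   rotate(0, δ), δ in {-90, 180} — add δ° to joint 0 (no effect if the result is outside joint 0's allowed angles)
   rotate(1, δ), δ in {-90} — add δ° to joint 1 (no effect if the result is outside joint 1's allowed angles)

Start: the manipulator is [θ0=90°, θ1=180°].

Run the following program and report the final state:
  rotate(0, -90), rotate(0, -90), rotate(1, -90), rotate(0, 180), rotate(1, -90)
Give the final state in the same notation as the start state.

[θ0=270°, θ1=0°]

start: [θ0=90°, θ1=180°]
1. rotate(0, -90) → [θ0=90°, θ1=180°]
2. rotate(0, -90) → [θ0=90°, θ1=180°]
3. rotate(1, -90) → [θ0=90°, θ1=90°]
4. rotate(0, 180) → [θ0=270°, θ1=90°]
5. rotate(1, -90) → [θ0=270°, θ1=0°]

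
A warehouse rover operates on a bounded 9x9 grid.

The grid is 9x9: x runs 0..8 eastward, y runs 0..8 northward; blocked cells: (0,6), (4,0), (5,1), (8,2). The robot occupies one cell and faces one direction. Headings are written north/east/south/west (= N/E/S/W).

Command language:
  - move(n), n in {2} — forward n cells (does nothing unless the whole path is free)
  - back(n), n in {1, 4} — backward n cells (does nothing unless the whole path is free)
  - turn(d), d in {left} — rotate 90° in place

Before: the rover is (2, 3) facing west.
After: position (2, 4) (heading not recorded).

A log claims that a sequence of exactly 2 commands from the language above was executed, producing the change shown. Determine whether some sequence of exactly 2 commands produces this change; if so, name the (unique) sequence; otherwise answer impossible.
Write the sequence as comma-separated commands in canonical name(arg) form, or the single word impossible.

key: running back(1) before turn(left) would end elsewhere — order is forced
t0: (2, 3) facing west
1. turn(left) → (2, 3) facing south
2. back(1) → (2, 4) facing south
all 16 alternatives checked — unique.

turn(left), back(1)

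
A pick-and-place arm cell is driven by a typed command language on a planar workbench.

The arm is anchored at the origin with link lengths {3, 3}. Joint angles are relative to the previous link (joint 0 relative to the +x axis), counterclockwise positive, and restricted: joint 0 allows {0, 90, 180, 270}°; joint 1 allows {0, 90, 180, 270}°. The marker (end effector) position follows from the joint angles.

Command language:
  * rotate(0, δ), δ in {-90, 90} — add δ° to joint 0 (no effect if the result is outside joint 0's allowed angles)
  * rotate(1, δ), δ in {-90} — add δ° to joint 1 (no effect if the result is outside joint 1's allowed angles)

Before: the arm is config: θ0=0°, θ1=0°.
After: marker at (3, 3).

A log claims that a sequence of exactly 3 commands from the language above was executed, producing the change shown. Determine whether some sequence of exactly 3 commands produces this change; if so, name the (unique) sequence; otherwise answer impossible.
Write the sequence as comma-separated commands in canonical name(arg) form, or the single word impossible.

rotate(1, -90), rotate(1, -90), rotate(1, -90)

from: config: θ0=0°, θ1=0°
t=1 rotate(1, -90) ⇒ config: θ0=0°, θ1=270°
t=2 rotate(1, -90) ⇒ config: θ0=0°, θ1=180°
t=3 rotate(1, -90) ⇒ config: θ0=0°, θ1=90°
no other 3-command option fits: unique.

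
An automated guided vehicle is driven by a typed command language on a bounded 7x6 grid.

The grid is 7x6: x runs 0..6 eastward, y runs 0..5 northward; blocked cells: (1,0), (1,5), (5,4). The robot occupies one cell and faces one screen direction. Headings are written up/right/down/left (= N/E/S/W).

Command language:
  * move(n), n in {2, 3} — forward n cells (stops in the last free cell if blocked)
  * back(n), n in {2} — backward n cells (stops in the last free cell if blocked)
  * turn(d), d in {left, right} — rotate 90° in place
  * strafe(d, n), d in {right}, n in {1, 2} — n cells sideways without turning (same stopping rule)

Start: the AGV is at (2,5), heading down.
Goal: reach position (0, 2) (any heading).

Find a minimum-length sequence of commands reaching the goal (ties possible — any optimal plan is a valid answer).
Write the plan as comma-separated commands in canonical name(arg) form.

move(3), strafe(right, 2)

begin: at (2,5), heading down
[1] after move(3): at (2,2), heading down
[2] after strafe(right, 2): at (0,2), heading down
shorter routes all fall short; 2 is best.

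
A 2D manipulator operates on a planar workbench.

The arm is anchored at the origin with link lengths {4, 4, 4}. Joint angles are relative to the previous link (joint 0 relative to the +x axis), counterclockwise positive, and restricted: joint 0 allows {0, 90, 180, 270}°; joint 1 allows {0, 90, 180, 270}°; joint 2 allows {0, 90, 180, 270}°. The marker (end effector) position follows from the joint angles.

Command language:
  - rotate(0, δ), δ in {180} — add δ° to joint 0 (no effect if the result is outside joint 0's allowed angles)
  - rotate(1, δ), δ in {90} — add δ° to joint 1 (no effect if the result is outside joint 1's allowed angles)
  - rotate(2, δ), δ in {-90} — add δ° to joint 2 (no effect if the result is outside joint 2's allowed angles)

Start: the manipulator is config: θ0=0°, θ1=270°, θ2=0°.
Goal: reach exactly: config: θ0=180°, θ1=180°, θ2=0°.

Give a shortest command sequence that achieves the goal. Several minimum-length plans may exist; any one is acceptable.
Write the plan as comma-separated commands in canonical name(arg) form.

rotate(0, 180), rotate(1, 90), rotate(1, 90), rotate(1, 90)

begin: config: θ0=0°, θ1=270°, θ2=0°
[1] after rotate(0, 180): config: θ0=180°, θ1=270°, θ2=0°
[2] after rotate(1, 90): config: θ0=180°, θ1=0°, θ2=0°
[3] after rotate(1, 90): config: θ0=180°, θ1=90°, θ2=0°
[4] after rotate(1, 90): config: θ0=180°, θ1=180°, θ2=0°
nothing shorter than 4 reaches the goal.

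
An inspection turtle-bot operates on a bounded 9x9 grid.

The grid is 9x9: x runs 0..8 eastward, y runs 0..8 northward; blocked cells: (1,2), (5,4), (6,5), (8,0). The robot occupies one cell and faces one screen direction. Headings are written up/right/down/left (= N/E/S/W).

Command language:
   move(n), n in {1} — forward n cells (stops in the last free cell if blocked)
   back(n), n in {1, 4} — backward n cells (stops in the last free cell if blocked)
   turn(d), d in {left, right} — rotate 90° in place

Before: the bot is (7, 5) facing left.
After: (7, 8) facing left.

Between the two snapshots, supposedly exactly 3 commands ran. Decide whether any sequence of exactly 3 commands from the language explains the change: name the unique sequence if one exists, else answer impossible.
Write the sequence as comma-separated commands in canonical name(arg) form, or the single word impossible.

turn(left), back(4), turn(right)

key: heading stays W — rotations cancel among the 3 commands
initial: (7, 5) facing left
1. turn(left) → (7, 5) facing down
2. back(4) → (7, 8) facing down
3. turn(right) → (7, 8) facing left
no rival 3-sequence matches.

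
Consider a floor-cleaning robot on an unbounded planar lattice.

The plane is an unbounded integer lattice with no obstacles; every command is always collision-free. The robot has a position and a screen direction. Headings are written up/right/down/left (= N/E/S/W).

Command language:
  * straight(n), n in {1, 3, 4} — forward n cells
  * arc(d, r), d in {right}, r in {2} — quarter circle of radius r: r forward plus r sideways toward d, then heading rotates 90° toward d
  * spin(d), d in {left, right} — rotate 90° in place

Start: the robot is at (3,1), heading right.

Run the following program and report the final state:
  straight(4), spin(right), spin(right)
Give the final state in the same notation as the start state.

from: at (3,1), heading right
1. straight(4) → at (7,1), heading right
2. spin(right) → at (7,1), heading down
3. spin(right) → at (7,1), heading left

at (7,1), heading left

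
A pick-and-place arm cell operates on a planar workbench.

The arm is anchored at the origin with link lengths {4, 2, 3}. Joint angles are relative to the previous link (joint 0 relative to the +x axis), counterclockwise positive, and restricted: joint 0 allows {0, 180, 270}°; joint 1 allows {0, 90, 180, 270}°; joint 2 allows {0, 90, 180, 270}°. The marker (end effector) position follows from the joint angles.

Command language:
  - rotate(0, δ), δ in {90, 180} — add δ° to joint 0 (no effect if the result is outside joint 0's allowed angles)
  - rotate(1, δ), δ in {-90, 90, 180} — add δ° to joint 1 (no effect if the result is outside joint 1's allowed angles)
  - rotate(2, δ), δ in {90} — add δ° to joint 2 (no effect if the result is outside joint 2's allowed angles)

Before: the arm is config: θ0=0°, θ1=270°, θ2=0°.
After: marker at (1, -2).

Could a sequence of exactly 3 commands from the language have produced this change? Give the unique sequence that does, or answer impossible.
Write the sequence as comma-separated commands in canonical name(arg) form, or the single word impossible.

rotate(2, 90), rotate(2, 90), rotate(2, 90)

start: config: θ0=0°, θ1=270°, θ2=0°
step 1 (rotate(2, 90)): config: θ0=0°, θ1=270°, θ2=90°
step 2 (rotate(2, 90)): config: θ0=0°, θ1=270°, θ2=180°
step 3 (rotate(2, 90)): config: θ0=0°, θ1=270°, θ2=270°
all 216 alternatives checked — unique.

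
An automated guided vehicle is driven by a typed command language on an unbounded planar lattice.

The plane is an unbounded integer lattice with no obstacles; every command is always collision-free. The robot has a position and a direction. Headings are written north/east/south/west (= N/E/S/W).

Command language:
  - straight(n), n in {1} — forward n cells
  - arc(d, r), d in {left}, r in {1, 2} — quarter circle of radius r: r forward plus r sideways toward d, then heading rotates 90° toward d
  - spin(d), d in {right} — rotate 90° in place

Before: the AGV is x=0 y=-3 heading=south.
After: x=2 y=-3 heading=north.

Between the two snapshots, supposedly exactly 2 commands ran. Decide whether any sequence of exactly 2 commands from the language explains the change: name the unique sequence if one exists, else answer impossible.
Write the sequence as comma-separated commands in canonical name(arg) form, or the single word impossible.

key: position moved to (2,-3) AND the heading swung to N — translation plus rotation needed
from: x=0 y=-3 heading=south
step 1 (arc(left, 1)): x=1 y=-4 heading=east
step 2 (arc(left, 1)): x=2 y=-3 heading=north
uniquely the one of 16 2-step routes that fits.

arc(left, 1), arc(left, 1)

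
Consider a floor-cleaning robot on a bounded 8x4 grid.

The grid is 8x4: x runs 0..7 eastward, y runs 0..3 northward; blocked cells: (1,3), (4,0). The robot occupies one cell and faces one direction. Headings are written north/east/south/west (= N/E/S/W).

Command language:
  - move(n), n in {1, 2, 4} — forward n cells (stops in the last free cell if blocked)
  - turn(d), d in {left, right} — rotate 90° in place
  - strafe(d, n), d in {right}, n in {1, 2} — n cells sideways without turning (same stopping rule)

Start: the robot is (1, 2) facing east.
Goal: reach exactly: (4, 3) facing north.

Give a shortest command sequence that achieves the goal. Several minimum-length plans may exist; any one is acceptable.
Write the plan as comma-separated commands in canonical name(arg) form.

move(1), move(2), turn(left), move(1)

start: (1, 2) facing east
step 1 (move(1)): (2, 2) facing east
step 2 (move(2)): (4, 2) facing east
step 3 (turn(left)): (4, 2) facing north
step 4 (move(1)): (4, 3) facing north
minimal: 4 command(s), checked below 4.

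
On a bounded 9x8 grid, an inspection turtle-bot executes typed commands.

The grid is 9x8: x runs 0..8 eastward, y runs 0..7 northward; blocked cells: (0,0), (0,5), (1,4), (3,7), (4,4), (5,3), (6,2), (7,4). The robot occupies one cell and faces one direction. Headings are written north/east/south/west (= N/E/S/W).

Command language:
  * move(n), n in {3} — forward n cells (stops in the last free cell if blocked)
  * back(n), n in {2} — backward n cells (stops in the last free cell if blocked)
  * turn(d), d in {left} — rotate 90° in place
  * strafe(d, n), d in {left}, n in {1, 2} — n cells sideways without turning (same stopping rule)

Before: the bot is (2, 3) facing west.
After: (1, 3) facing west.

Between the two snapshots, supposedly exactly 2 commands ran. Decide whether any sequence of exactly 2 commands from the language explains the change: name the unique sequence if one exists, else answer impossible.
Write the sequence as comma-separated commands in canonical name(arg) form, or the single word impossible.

back(2), move(3)

key: order matters: swapping back(2) and move(3) lands elsewhere
t0: (2, 3) facing west
t=1 back(2) ⇒ (4, 3) facing west
t=2 move(3) ⇒ (1, 3) facing west
all 25 alternatives checked — unique.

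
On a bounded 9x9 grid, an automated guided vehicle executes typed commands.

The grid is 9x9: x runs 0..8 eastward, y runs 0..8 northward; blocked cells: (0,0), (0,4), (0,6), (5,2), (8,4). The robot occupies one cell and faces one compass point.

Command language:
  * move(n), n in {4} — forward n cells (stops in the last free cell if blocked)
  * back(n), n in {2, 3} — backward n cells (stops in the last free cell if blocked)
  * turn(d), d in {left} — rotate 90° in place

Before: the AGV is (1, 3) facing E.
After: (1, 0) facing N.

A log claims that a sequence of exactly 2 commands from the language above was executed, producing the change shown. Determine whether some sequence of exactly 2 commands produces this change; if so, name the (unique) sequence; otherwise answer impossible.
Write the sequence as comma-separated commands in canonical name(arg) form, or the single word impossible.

key: position moved to (1,0) AND the heading swung to N — translation plus rotation needed
from: (1, 3) facing E
1. turn(left) → (1, 3) facing N
2. back(3) → (1, 0) facing N
uniquely the one of 16 2-step routes that fits.

turn(left), back(3)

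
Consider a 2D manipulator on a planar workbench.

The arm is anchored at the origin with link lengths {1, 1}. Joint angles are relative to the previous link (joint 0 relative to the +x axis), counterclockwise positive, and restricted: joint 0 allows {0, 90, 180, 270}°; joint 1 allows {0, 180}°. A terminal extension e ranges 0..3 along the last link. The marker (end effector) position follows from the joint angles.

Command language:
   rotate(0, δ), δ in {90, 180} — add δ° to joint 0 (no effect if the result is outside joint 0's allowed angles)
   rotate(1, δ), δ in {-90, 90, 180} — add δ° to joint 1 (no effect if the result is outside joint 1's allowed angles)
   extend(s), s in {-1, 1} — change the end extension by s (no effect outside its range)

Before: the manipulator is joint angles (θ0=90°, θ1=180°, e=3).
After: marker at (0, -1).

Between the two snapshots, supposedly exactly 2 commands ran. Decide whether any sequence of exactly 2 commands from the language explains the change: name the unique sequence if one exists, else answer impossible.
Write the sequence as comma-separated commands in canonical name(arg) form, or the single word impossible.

extend(-1), extend(-1)

from: joint angles (θ0=90°, θ1=180°, e=3)
[1] after extend(-1): joint angles (θ0=90°, θ1=180°, e=2)
[2] after extend(-1): joint angles (θ0=90°, θ1=180°, e=1)
no other 2-command option fits: unique.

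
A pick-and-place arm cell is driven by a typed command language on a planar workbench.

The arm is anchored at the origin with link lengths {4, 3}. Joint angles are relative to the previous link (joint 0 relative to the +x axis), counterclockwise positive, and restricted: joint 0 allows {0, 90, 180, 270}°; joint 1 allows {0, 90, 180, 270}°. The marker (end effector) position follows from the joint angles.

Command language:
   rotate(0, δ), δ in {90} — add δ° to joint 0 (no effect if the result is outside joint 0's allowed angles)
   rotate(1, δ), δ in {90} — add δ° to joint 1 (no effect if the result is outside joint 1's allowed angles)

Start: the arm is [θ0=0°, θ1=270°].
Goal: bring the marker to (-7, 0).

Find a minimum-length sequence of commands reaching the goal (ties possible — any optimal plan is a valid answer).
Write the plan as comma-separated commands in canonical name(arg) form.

rotate(0, 90), rotate(0, 90), rotate(1, 90)

from: [θ0=0°, θ1=270°]
[1] after rotate(0, 90): [θ0=90°, θ1=270°]
[2] after rotate(0, 90): [θ0=180°, θ1=270°]
[3] after rotate(1, 90): [θ0=180°, θ1=0°]
nothing shorter than 3 reaches the goal.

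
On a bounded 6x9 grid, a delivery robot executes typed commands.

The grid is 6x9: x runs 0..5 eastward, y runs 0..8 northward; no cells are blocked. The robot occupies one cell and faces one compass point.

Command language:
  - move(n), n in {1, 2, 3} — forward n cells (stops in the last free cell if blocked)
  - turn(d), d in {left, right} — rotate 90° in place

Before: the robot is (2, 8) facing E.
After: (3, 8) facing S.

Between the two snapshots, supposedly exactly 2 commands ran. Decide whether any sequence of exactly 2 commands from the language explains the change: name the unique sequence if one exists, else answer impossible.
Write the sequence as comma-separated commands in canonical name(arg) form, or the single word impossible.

key: order matters: swapping move(1) and turn(right) lands elsewhere
t0: (2, 8) facing E
t=1 move(1) ⇒ (3, 8) facing E
t=2 turn(right) ⇒ (3, 8) facing S
all 25 alternatives checked — unique.

move(1), turn(right)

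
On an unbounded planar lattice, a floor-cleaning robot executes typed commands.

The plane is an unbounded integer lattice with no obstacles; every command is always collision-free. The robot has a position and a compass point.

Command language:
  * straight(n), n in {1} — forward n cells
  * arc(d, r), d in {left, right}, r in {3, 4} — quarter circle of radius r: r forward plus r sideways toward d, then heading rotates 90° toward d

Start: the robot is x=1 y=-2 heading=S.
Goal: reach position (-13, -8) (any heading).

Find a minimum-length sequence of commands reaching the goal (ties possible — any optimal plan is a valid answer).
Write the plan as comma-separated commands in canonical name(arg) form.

arc(right, 4), arc(left, 3), arc(right, 3), arc(right, 4)

initial: x=1 y=-2 heading=S
[1] after arc(right, 4): x=-3 y=-6 heading=W
[2] after arc(left, 3): x=-6 y=-9 heading=S
[3] after arc(right, 3): x=-9 y=-12 heading=W
[4] after arc(right, 4): x=-13 y=-8 heading=N
minimal: 4 command(s), checked below 4.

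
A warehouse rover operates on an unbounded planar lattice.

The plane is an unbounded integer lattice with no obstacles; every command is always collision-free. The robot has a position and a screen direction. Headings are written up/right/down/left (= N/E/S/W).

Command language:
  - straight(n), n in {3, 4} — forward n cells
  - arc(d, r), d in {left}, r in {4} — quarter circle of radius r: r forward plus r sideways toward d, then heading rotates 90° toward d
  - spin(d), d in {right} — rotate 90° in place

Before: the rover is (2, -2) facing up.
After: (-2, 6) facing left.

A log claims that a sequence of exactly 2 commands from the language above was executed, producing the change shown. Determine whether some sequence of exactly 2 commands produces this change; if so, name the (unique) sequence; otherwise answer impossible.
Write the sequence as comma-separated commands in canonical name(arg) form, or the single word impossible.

key: order matters: swapping straight(4) and arc(left, 4) lands elsewhere
begin: (2, -2) facing up
1. straight(4) → (2, 2) facing up
2. arc(left, 4) → (-2, 6) facing left
no rival 2-sequence matches.

straight(4), arc(left, 4)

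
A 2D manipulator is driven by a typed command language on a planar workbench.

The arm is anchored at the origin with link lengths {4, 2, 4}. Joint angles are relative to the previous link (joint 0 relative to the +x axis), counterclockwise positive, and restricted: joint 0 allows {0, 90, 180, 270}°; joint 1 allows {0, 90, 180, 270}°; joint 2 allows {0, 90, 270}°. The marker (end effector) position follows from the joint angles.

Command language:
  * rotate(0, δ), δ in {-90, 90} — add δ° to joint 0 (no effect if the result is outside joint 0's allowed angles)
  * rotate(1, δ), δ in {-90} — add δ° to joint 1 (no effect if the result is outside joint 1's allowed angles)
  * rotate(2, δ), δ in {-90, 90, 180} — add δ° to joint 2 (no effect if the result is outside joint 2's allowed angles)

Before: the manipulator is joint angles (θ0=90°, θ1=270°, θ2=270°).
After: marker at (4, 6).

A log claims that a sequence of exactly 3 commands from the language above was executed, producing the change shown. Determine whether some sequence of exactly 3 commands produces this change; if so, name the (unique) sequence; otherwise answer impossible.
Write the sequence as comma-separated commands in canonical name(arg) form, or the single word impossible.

rotate(1, -90), rotate(1, -90), rotate(1, -90)

start: joint angles (θ0=90°, θ1=270°, θ2=270°)
[1] after rotate(1, -90): joint angles (θ0=90°, θ1=180°, θ2=270°)
[2] after rotate(1, -90): joint angles (θ0=90°, θ1=90°, θ2=270°)
[3] after rotate(1, -90): joint angles (θ0=90°, θ1=0°, θ2=270°)
no rival 3-sequence matches.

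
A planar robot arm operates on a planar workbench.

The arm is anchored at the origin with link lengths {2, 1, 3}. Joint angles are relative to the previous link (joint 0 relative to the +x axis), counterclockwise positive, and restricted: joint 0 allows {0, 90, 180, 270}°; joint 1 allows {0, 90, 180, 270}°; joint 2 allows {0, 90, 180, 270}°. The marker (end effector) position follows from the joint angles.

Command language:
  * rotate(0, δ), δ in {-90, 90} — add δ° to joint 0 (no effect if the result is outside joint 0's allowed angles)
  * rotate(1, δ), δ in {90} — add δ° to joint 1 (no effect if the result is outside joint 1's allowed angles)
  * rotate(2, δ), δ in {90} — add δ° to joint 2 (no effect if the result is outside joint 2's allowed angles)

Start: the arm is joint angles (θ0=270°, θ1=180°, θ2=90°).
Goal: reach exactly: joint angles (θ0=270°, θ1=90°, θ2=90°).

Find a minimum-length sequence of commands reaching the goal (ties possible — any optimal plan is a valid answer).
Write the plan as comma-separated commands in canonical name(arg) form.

initial: joint angles (θ0=270°, θ1=180°, θ2=90°)
t=1 rotate(1, 90) ⇒ joint angles (θ0=270°, θ1=270°, θ2=90°)
t=2 rotate(1, 90) ⇒ joint angles (θ0=270°, θ1=0°, θ2=90°)
t=3 rotate(1, 90) ⇒ joint angles (θ0=270°, θ1=90°, θ2=90°)
minimal: 3 command(s), checked below 3.

rotate(1, 90), rotate(1, 90), rotate(1, 90)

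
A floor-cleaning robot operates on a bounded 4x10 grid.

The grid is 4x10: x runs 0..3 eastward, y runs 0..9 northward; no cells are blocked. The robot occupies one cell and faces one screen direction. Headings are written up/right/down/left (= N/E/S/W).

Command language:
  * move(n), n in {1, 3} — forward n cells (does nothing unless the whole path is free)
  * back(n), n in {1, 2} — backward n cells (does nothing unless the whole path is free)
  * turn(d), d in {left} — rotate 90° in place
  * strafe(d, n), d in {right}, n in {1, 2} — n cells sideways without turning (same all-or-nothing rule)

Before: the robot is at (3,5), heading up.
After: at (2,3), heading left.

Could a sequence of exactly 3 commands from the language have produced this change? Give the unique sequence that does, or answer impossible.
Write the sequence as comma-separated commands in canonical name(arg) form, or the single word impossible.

key: cell and facing (now W) both changed — the 3 commands mix motion and turning
begin: at (3,5), heading up
t=1 back(2) ⇒ at (3,3), heading up
t=2 turn(left) ⇒ at (3,3), heading left
t=3 move(1) ⇒ at (2,3), heading left
all 343 alternatives checked — unique.

back(2), turn(left), move(1)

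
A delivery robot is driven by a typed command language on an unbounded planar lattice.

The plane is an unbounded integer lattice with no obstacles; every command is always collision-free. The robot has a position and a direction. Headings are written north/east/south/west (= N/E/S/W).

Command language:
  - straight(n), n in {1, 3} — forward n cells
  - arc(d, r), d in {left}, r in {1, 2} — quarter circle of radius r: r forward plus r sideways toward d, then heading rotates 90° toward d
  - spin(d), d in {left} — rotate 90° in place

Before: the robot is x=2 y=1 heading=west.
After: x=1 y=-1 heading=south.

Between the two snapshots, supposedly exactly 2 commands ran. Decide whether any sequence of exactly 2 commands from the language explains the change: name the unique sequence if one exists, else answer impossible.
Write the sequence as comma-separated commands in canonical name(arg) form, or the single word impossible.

key: position moved to (1,-1) AND the heading swung to S — translation plus rotation needed
start: x=2 y=1 heading=west
[1] after arc(left, 1): x=1 y=0 heading=south
[2] after straight(1): x=1 y=-1 heading=south
no rival 2-sequence matches.

arc(left, 1), straight(1)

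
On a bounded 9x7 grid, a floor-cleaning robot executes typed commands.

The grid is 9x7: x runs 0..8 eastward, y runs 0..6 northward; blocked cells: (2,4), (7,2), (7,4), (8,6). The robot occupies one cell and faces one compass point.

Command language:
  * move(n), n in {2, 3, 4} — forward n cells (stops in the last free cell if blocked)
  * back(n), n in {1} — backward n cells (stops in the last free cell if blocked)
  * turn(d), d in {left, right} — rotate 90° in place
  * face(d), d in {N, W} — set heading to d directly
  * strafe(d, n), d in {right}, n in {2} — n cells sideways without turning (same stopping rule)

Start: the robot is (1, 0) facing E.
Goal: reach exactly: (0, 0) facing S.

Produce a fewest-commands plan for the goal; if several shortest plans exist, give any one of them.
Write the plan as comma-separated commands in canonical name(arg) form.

turn(right), strafe(right, 2)

initial: (1, 0) facing E
step 1 (turn(right)): (1, 0) facing S
step 2 (strafe(right, 2)): (0, 0) facing S
nothing shorter than 2 reaches the goal.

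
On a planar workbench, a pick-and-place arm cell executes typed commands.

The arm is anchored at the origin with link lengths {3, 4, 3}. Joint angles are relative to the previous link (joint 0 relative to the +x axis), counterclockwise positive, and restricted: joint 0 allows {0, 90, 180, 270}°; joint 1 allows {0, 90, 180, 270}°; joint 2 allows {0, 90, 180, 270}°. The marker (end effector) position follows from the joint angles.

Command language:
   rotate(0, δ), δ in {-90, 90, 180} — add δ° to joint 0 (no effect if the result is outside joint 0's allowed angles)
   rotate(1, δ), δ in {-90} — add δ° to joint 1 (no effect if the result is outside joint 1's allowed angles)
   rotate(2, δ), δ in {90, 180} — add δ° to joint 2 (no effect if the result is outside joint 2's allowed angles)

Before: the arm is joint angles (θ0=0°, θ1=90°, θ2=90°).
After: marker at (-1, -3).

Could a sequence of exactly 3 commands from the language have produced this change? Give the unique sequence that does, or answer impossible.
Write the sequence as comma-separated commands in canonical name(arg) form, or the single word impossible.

from: joint angles (θ0=0°, θ1=90°, θ2=90°)
1. rotate(1, -90) → joint angles (θ0=0°, θ1=0°, θ2=90°)
2. rotate(1, -90) → joint angles (θ0=0°, θ1=270°, θ2=90°)
3. rotate(1, -90) → joint angles (θ0=0°, θ1=180°, θ2=90°)
all 216 alternatives checked — unique.

rotate(1, -90), rotate(1, -90), rotate(1, -90)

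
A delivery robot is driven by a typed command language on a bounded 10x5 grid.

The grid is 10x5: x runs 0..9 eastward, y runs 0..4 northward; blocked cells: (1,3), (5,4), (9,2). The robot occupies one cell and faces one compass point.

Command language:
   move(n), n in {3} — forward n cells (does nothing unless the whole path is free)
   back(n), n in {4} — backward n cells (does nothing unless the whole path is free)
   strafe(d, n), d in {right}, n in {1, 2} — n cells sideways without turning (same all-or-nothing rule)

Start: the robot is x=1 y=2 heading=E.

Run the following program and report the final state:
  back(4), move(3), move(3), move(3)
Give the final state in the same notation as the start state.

x=7 y=2 heading=E

t0: x=1 y=2 heading=E
1. back(4) → x=1 y=2 heading=E
2. move(3) → x=4 y=2 heading=E
3. move(3) → x=7 y=2 heading=E
4. move(3) → x=7 y=2 heading=E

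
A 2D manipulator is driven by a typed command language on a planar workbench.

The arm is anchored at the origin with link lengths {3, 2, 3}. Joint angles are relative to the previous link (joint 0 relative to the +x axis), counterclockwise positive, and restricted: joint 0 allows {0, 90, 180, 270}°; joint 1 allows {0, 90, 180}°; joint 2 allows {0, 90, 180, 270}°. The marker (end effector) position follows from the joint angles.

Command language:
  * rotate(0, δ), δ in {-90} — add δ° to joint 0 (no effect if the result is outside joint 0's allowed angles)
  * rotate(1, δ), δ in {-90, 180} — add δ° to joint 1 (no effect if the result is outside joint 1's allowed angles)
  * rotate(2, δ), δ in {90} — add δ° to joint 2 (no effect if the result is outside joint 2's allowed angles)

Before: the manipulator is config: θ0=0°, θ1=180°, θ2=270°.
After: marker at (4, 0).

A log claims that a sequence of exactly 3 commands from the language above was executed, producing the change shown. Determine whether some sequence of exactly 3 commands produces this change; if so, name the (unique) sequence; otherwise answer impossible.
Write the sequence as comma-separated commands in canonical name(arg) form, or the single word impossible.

rotate(2, 90), rotate(2, 90), rotate(2, 90)

start: config: θ0=0°, θ1=180°, θ2=270°
[1] after rotate(2, 90): config: θ0=0°, θ1=180°, θ2=0°
[2] after rotate(2, 90): config: θ0=0°, θ1=180°, θ2=90°
[3] after rotate(2, 90): config: θ0=0°, θ1=180°, θ2=180°
uniquely the one of 64 3-step routes that fits.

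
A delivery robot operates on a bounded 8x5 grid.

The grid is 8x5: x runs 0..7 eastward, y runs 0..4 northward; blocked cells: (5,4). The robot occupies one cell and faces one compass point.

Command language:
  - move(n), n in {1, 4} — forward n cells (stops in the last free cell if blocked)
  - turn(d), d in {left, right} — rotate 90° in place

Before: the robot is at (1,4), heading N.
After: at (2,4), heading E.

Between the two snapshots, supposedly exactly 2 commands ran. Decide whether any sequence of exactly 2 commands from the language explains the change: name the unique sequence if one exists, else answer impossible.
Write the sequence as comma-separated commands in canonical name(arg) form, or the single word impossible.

turn(right), move(1)

key: running move(1) before turn(right) would end elsewhere — order is forced
from: at (1,4), heading N
1. turn(right) → at (1,4), heading E
2. move(1) → at (2,4), heading E
all 16 alternatives checked — unique.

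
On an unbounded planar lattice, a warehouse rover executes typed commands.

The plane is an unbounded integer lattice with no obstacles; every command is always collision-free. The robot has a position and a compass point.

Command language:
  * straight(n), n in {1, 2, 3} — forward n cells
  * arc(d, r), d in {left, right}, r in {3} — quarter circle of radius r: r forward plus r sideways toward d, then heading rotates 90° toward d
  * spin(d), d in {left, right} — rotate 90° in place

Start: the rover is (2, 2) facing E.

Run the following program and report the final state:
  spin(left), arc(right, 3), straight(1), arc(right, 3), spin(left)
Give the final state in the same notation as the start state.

(9, 2) facing E

initial: (2, 2) facing E
t=1 spin(left) ⇒ (2, 2) facing N
t=2 arc(right, 3) ⇒ (5, 5) facing E
t=3 straight(1) ⇒ (6, 5) facing E
t=4 arc(right, 3) ⇒ (9, 2) facing S
t=5 spin(left) ⇒ (9, 2) facing E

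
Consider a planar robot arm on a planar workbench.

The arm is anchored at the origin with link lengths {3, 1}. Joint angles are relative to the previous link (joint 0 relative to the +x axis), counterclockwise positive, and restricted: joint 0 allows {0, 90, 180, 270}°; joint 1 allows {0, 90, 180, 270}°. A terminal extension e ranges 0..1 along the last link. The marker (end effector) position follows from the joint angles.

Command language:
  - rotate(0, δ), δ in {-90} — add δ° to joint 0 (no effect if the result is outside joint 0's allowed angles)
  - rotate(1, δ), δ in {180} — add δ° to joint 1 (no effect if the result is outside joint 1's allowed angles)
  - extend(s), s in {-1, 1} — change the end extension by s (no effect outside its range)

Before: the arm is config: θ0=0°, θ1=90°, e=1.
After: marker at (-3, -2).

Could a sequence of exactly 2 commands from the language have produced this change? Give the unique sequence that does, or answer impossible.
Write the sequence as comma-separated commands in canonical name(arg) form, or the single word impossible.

rotate(0, -90), rotate(0, -90)

t0: config: θ0=0°, θ1=90°, e=1
t=1 rotate(0, -90) ⇒ config: θ0=270°, θ1=90°, e=1
t=2 rotate(0, -90) ⇒ config: θ0=180°, θ1=90°, e=1
no other 2-command option fits: unique.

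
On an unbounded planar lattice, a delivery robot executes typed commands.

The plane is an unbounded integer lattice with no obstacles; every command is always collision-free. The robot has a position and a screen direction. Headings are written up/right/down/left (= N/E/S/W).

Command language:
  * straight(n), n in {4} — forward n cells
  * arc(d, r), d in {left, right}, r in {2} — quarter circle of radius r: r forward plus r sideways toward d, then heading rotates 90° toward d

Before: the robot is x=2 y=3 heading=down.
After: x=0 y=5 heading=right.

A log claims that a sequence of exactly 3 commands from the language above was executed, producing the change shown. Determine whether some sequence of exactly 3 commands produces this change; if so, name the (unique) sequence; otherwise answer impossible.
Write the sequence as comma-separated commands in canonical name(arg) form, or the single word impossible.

key: cell and facing (now E) both changed — the 3 commands mix motion and turning
begin: x=2 y=3 heading=down
t=1 arc(right, 2) ⇒ x=0 y=1 heading=left
t=2 arc(right, 2) ⇒ x=-2 y=3 heading=up
t=3 arc(right, 2) ⇒ x=0 y=5 heading=right
no other 3-command option fits: unique.

arc(right, 2), arc(right, 2), arc(right, 2)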